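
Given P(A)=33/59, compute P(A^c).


P(A') = 1 - P(A) = 1 - 33/59 = 26/59

26/59


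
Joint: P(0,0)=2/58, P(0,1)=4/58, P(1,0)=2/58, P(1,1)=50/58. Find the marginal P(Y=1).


P(Y=1) = P(0,1)+P(1,1) = 4/58 + 50/58 = 54/58 = 27/29

27/29


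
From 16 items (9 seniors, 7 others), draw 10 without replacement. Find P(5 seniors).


P(X=5) = C(9,5)*C(7,5) / C(16,10)
= 126*21 / 8008
= 2646/8008 = 189/572

189/572


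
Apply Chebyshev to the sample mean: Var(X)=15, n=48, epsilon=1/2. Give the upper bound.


Var(Xbar) = Var(X)/n = 15/48
Chebyshev: P(|Xbar-mu| >= 1/2) <= Var(Xbar)/(1/2)^2 = (5/16)/(1/4) = 5/4
Bound exceeds 1, so trivial bound: 1

1


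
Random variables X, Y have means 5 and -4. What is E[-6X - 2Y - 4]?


E[-6X - 2Y - 4] = -6*E[X] - 2*E[Y] - 4
= (-6)*(5) + (-2)*(-4) + (-4)
= -30 + 8 - 4 = -26

-26


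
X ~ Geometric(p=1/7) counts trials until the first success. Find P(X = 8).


P(X=8) = (1-p)^7 * p = (6/7)^7 * 1/7
= 279936/823543 * 1/7 = 279936/5764801

279936/5764801


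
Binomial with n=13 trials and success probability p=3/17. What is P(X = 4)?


P(X=4) = C(13,4) * p^4 * (1-p)^9
= 715 * 81/83521 * 20661046784/118587876497
= 1196584524495360/9904578032905937

1196584524495360/9904578032905937


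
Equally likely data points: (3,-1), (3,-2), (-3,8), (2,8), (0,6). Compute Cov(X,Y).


E[X]=1, E[Y]=19/5, E[XY]=-17/5
Cov(X,Y) = E[XY] - E[X]E[Y] = -17/5 - 1*19/5 = -36/5

-36/5


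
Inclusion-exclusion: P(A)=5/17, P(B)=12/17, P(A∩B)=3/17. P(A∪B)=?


P(A∪B) = P(A) + P(B) - P(A∩B)
= 5/17 + 12/17 - 3/17 = 14/17

14/17


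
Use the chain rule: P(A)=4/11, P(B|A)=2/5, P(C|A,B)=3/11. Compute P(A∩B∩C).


P(A∩B∩C) = P(A) * P(B|A) * P(C|A∩B)
= 4/11 * 2/5 * 3/11
= 8/55 * 3/11 = 24/605

24/605


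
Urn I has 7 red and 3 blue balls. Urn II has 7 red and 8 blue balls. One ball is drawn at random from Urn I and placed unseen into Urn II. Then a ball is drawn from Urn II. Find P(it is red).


P(transfer red) = 7/10; P(transfer blue) = 3/10
If red transferred: Urn II has 8 red of 16, so P(red|red moved) = 1/2
If blue transferred: Urn II has 7 red of 16, so P(red|blue moved) = 7/16
By total probability: P(red) = 7/10*1/2 + 3/10*7/16 = 77/160

77/160


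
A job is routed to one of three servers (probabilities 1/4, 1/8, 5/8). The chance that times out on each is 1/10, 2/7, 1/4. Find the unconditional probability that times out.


P(A) = P(A|B1)P(B1) + P(A|B2)P(B2) + P(A|B3)P(B3)
= 1/10*1/4 + 2/7*1/8 + 1/4*5/8
= 1/40 + 1/28 + 5/32 = 243/1120

243/1120


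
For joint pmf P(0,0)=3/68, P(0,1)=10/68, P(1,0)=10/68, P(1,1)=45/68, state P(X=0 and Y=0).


Read from table: P(X=0, Y=0) = 3/68

3/68


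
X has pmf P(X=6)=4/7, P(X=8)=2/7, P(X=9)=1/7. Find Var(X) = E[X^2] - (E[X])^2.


E[X] = 7, E[X^2] = 353/7
Var(X) = E[X^2] - (E[X])^2 = 353/7 - (7)^2 = 10/7

10/7


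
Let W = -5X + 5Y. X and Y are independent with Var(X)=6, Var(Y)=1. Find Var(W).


Independence => Cov(X,Y)=0
Var(-5X + 5Y) = (-5)^2*Var(X) + 5^2*Var(Y)
= 25*6 + 25*1 = 175

175


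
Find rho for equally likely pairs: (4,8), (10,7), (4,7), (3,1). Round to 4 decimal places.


Cov(X,Y) = 3.0625, Var(X) = 7.6875, Var(Y) = 7.6875
rho = Cov/(sqrt(VarX)*sqrt(VarY)) = 0.3984

0.3984


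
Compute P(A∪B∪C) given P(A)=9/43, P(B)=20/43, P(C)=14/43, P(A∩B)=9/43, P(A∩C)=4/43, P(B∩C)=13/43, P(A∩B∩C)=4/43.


P(A∪B∪C) = P(A)+P(B)+P(C) - P(AB)-P(AC)-P(BC) + P(ABC)
= 9/43+20/43+14/43 - 9/43-4/43-13/43 + 4/43
= 21/43

21/43


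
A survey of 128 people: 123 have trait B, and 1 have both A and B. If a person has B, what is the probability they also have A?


P(A|B) = P(A∩B)/P(B) = (1/128)/(123/128) = 1/123

1/123


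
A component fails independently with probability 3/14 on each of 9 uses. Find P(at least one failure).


P(at least one) = 1 - P(none)
P(none) = (1 - 3/14)^9 = (11/14)^9 = 2357947691/20661046784
P(at least one) = 1 - 2357947691/20661046784 = 18303099093/20661046784

18303099093/20661046784


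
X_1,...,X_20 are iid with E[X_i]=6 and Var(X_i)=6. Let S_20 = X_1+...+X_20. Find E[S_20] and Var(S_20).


E[S_n] = n*mu = 20*6 = 120
Var(S_n) = n*sigma^2 = 20*6 = 120

E[S_20]=120, Var(S_20)=120


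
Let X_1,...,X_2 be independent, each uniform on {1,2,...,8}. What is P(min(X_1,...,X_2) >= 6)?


P(min >= 6) = P(all X_i >= 6) = (P(X_1 >= 6))^2
= (3/8)^2 = 9/64

9/64


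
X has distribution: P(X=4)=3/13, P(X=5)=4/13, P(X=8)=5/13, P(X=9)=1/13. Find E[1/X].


E[1/X] = sum(g(x)*P(x))
= 1/4*3/13 + 1/5*4/13 + 1/8*5/13 + 1/9*1/13
= 823/4680

823/4680


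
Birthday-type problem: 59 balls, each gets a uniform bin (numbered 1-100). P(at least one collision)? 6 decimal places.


P(all different) = prod((100-i)/100 for i=0..58) = 0.000000
P(at least one match) = 1 - 0.000000 = 1.000000

1.000000


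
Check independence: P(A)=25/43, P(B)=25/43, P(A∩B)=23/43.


P(A)*P(B) = 25/43*25/43 = 625/1849
P(A∩B) = 23/43 != 625/1849, so not independent

No, A and B are not independent


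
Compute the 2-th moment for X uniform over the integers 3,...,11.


E[X^2] = (1/9) * sum(x^2 for x=3..11)
= 501/9 = 167/3

167/3


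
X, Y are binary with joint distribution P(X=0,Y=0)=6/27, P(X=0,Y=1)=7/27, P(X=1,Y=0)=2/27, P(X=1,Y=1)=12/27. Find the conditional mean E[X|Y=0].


P(Y=0) = 8/27
E[X|Y=0] = (0*6 + 1*2)/8 = 2/8 = 1/4

1/4


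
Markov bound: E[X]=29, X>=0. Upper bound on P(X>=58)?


Markov: P(X >= a) <= E[X]/a
P(X >= 58) <= 29/58 = 1/2

1/2


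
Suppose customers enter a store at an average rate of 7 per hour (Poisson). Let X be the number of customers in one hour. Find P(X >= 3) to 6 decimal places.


P(X>=3) = 1 - P(X<=2) = 1 - (e^(-7)*7^0/0! + e^(-7)*7^1/1! + e^(-7)*7^2/2!)
≈ 1 - (0.0009118820 + 0.0063831738 + 0.0223411082)
= 1 - 0.0296361640 = 0.9703638360
≈ 0.970364

0.970364


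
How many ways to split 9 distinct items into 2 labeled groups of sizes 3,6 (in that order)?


9! = 362880
Denominator: 3!=6 * 6!=720
Coefficient = 362880 / 4320 = 84

84


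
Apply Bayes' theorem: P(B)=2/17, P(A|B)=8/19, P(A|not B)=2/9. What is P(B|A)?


P(A) = P(A|B)P(B) + P(A|B')P(B') = 8/19*2/17 + 2/9*15/17 = 14/57
P(B|A) = P(A|B)P(B)/P(A) = (16/323)/(14/57) = 24/119

24/119


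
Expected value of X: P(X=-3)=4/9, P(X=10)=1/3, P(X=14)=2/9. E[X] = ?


E[X] = sum(x * P(x))
= -3*4/9 + 10*1/3 + 14*2/9
= 46/9

46/9


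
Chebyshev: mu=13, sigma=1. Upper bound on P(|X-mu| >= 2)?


k = 2/1 = 2
Chebyshev: P(|X-mu| >= k*sigma) <= 1/k^2 = 1/2^2 = 1/4

1/4


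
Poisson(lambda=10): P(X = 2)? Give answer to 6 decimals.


P(X=2) = e^(-10) * 10^2 / 2!
≈ 0.00004539992976 * 100 / 2
≈ 0.002270

0.002270


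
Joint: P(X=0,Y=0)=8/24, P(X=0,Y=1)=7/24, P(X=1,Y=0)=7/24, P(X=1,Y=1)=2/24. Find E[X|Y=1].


P(Y=1) = 9/24
E[X|Y=1] = (0*7 + 1*2)/9 = 2/9

2/9


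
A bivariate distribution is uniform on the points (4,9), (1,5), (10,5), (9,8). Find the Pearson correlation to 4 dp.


Cov(X,Y) = 0.2500, Var(X) = 13.5000, Var(Y) = 3.1875
rho = Cov/(sqrt(VarX)*sqrt(VarY)) = 0.0381

0.0381


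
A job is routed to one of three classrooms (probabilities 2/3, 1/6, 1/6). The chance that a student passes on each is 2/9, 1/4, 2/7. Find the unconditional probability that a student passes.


P(A) = P(A|B1)P(B1) + P(A|B2)P(B2) + P(A|B3)P(B3)
= 2/9*2/3 + 1/4*1/6 + 2/7*1/6
= 4/27 + 1/24 + 1/21 = 359/1512

359/1512


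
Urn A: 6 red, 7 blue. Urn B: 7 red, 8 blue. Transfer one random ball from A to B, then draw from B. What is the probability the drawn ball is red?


P(transfer red) = 6/13; P(transfer blue) = 7/13
If red transferred: Urn II has 8 red of 16, so P(red|red moved) = 1/2
If blue transferred: Urn II has 7 red of 16, so P(red|blue moved) = 7/16
By total probability: P(red) = 6/13*1/2 + 7/13*7/16 = 97/208

97/208


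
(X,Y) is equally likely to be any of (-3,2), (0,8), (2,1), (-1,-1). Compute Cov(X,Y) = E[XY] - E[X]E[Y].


E[X]=-1/2, E[Y]=5/2, E[XY]=-3/4
Cov(X,Y) = E[XY] - E[X]E[Y] = -3/4 + 1/2*5/2 = 1/2

1/2


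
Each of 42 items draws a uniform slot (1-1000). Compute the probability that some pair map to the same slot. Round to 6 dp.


P(all different) = prod((1000-i)/1000 for i=0..41) = 0.417628
P(at least one match) = 1 - 0.417628 = 0.582372

0.582372


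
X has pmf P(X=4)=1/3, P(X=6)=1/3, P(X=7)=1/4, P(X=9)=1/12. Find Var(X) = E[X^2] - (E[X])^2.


E[X] = 35/6, E[X^2] = 109/3
Var(X) = E[X^2] - (E[X])^2 = 109/3 - (35/6)^2 = 83/36

83/36


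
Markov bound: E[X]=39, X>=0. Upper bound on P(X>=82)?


Markov: P(X >= a) <= E[X]/a
P(X >= 82) <= 39/82

39/82


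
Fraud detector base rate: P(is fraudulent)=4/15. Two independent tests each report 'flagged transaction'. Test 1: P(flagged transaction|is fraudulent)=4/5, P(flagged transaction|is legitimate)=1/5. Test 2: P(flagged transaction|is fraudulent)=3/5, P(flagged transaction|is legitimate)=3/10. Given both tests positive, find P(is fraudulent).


After test 1: P(+) = 4/5*4/15 + 1/5*11/15 = 9/25
P(B|+) = (16/75)/(9/25) = 16/27
After test 2 (use post1 as new prior): P(+) = 3/5*16/27 + 3/10*11/27 = 43/90
P(B|+,+) = (16/45)/(43/90) = 32/43

32/43


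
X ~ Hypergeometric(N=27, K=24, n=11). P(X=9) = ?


P(X=9) = C(24,9)*C(3,2) / C(27,11)
= 1307504*3 / 13037895
= 3922512/13037895 = 176/585

176/585


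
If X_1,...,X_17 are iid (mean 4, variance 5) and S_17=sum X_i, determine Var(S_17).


By independence, Var(S_n) = n*Var(X_1) = 17*5 = 85

85


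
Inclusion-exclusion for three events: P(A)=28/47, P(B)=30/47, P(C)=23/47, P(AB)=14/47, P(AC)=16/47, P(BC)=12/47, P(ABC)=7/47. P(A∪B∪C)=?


P(A∪B∪C) = P(A)+P(B)+P(C) - P(AB)-P(AC)-P(BC) + P(ABC)
= 28/47+30/47+23/47 - 14/47-16/47-12/47 + 7/47
= 46/47

46/47


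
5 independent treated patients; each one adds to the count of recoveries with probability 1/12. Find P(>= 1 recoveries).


P(at least one) = 1 - P(none)
P(none) = (1 - 1/12)^5 = (11/12)^5 = 161051/248832
P(at least one) = 1 - 161051/248832 = 87781/248832

87781/248832


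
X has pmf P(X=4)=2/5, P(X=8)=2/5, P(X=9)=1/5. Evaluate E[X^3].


E[X^3] = sum(x^3 * P(x))
= 64*2/5 + 512*2/5 + 729*1/5
= 1881/5

1881/5


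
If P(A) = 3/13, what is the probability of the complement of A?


P(A') = 1 - P(A) = 1 - 3/13 = 10/13

10/13


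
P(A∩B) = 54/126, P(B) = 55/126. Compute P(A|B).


P(A|B) = P(A∩B)/P(B) = (54/126)/(55/126) = 54/55

54/55


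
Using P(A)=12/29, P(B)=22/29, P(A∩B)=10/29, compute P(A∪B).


P(A∪B) = P(A) + P(B) - P(A∩B)
= 12/29 + 22/29 - 10/29 = 24/29

24/29


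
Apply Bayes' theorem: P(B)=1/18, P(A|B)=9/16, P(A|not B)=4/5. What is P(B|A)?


P(A) = P(A|B)P(B) + P(A|B')P(B') = 9/16*1/18 + 4/5*17/18 = 1133/1440
P(B|A) = P(A|B)P(B)/P(A) = (1/32)/(1133/1440) = 45/1133

45/1133


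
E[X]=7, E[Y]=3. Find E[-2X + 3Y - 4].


E[-2X + 3Y - 4] = -2*E[X] + 3*E[Y] - 4
= (-2)*(7) + (3)*(3) + (-4)
= -14 + 9 - 4 = -9

-9


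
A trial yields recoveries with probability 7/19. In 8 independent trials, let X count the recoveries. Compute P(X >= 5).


P(X>=5) = P(X=5) + P(X=6) + P(X=7) + P(X=8)
= 1626379776/16983563041 + 474360768/16983563041 + 79060128/16983563041 + 5764801/16983563041
= 2185565473/16983563041

2185565473/16983563041


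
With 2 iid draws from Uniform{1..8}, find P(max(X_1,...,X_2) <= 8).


P(max <= 8) = P(all X_i <= 8) = (P(X_1 <= 8))^2
= (8/8)^2 = 1^2 = 1

1


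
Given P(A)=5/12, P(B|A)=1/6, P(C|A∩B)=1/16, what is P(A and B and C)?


P(A∩B∩C) = P(A) * P(B|A) * P(C|A∩B)
= 5/12 * 1/6 * 1/16
= 5/72 * 1/16 = 5/1152

5/1152


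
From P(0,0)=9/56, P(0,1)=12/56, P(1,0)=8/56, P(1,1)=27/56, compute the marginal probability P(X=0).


P(X=0) = P(0,0)+P(0,1) = 9/56 + 12/56 = 21/56 = 3/8

3/8


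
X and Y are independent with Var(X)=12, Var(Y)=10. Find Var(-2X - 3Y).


Independence => Cov(X,Y)=0
Var(-2X - 3Y) = (-2)^2*Var(X) + (-3)^2*Var(Y)
= 4*12 + 9*10 = 138

138


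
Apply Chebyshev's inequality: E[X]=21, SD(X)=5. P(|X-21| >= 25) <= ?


k = 25/5 = 5
Chebyshev: P(|X-mu| >= k*sigma) <= 1/k^2 = 1/5^2 = 1/25

1/25


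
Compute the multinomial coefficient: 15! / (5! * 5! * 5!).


15! = 1307674368000
Denominator: 5!=120 * 5!=120 * 5!=120
Coefficient = 1307674368000 / 1728000 = 756756

756756


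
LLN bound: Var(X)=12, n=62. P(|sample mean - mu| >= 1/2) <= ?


Var(Xbar) = Var(X)/n = 12/62
Chebyshev: P(|Xbar-mu| >= 1/2) <= Var(Xbar)/(1/2)^2 = (6/31)/(1/4) = 24/31

24/31


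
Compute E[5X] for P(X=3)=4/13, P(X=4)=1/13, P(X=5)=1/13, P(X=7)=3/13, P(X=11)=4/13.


E[5X] = sum(g(x)*P(x))
= 15*4/13 + 20*1/13 + 25*1/13 + 35*3/13 + 55*4/13
= 430/13

430/13


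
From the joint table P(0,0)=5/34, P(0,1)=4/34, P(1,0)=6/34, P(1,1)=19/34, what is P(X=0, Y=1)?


Read from table: P(X=0, Y=1) = 4/34 = 2/17

2/17


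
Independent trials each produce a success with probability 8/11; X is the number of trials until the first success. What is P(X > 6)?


P(X > 6) = P(first 6 trials all fail) = (1-p)^6 = (3/11)^6 = 729/1771561

729/1771561


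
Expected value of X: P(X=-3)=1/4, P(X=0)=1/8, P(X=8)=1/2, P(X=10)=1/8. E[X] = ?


E[X] = sum(x * P(x))
= -3*1/4 + 0*1/8 + 8*1/2 + 10*1/8
= 9/2

9/2


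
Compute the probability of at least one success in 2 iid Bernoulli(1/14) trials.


P(at least one) = 1 - P(none)
P(none) = (1 - 1/14)^2 = (13/14)^2 = 169/196
P(at least one) = 1 - 169/196 = 27/196

27/196


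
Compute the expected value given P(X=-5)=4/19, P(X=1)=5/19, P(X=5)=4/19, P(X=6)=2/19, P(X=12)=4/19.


E[X] = sum(x * P(x))
= -5*4/19 + 1*5/19 + 5*4/19 + 6*2/19 + 12*4/19
= 65/19

65/19


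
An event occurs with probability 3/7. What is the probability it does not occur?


P(A') = 1 - P(A) = 1 - 3/7 = 4/7

4/7


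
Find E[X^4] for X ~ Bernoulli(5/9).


For Bernoulli: X in {0,1}
E[X^4] = 0^4*(1-5/9) + 1^4*5/9 = 5/9

5/9


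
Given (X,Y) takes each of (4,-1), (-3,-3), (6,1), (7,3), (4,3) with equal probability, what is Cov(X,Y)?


E[X]=18/5, E[Y]=3/5, E[XY]=44/5
Cov(X,Y) = E[XY] - E[X]E[Y] = 44/5 - 18/5*3/5 = 166/25

166/25


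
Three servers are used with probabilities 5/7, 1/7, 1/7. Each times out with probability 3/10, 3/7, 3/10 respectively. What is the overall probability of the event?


P(A) = P(A|B1)P(B1) + P(A|B2)P(B2) + P(A|B3)P(B3)
= 3/10*5/7 + 3/7*1/7 + 3/10*1/7
= 3/14 + 3/49 + 3/70 = 78/245

78/245


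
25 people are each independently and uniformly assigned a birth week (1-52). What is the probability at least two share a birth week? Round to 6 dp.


P(all different) = prod((52-i)/52 for i=0..24) = 0.000932
P(at least one match) = 1 - 0.000932 = 0.999068

0.999068


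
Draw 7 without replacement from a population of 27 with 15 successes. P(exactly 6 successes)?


P(X=6) = C(15,6)*C(12,1) / C(27,7)
= 5005*12 / 888030
= 60060/888030 = 14/207

14/207


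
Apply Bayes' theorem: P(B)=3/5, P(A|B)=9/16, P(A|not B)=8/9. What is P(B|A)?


P(A) = P(A|B)P(B) + P(A|B')P(B') = 9/16*3/5 + 8/9*2/5 = 499/720
P(B|A) = P(A|B)P(B)/P(A) = (27/80)/(499/720) = 243/499

243/499


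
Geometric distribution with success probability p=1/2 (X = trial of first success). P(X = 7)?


P(X=7) = (1-p)^6 * p = (1/2)^6 * 1/2
= 1/64 * 1/2 = 1/128

1/128


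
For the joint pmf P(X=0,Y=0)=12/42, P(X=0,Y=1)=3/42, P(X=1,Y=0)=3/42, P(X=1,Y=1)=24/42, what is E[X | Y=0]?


P(Y=0) = 15/42
E[X|Y=0] = (0*12 + 1*3)/15 = 3/15 = 1/5

1/5


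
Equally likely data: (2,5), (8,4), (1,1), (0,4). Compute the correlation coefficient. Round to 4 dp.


Cov(X,Y) = 1.1250, Var(X) = 9.6875, Var(Y) = 2.2500
rho = Cov/(sqrt(VarX)*sqrt(VarY)) = 0.2410

0.2410


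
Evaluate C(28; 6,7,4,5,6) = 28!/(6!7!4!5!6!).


28! = 304888344611713860501504000000
Denominator: 6!=720 * 7!=5040 * 4!=24 * 5!=120 * 6!=720
Coefficient = 304888344611713860501504000000 / 7524679680000 = 40518448303132800

40518448303132800


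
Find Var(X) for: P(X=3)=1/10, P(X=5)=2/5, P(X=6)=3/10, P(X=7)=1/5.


E[X] = 11/2, E[X^2] = 63/2
Var(X) = E[X^2] - (E[X])^2 = 63/2 - (11/2)^2 = 5/4

5/4


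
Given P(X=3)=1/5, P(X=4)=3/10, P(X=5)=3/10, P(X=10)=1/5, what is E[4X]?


E[4X] = sum(g(x)*P(x))
= 12*1/5 + 16*3/10 + 20*3/10 + 40*1/5
= 106/5

106/5


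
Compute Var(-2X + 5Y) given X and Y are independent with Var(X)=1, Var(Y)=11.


Independence => Cov(X,Y)=0
Var(-2X + 5Y) = (-2)^2*Var(X) + 5^2*Var(Y)
= 4*1 + 25*11 = 279

279


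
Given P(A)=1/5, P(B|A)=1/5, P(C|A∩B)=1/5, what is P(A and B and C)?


P(A∩B∩C) = P(A) * P(B|A) * P(C|A∩B)
= 1/5 * 1/5 * 1/5
= 1/25 * 1/5 = 1/125

1/125


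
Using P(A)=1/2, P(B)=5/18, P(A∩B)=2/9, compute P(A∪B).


P(A∪B) = P(A) + P(B) - P(A∩B)
= 1/2 + 5/18 - 2/9 = 5/9

5/9


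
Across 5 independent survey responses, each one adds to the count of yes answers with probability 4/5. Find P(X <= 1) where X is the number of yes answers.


P(X<=1) = P(X=0) + P(X=1)
= 1/3125 + 4/625
= 21/3125

21/3125


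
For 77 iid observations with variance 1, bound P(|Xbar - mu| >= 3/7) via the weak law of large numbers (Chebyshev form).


Var(Xbar) = Var(X)/n = 1/77
Chebyshev: P(|Xbar-mu| >= 3/7) <= Var(Xbar)/(3/7)^2 = (1/77)/(9/49) = 7/99

7/99


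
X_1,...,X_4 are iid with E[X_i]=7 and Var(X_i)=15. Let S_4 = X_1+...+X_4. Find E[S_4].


E[S_n] = n*E[X_1] = 4*7 = 28

28


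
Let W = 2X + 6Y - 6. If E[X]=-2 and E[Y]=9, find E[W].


E[2X + 6Y - 6] = 2*E[X] + 6*E[Y] - 6
= (2)*(-2) + (6)*(9) + (-6)
= -4 + 54 - 6 = 44

44


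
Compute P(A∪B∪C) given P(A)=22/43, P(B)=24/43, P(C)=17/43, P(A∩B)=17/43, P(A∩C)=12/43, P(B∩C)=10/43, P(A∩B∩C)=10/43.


P(A∪B∪C) = P(A)+P(B)+P(C) - P(AB)-P(AC)-P(BC) + P(ABC)
= 22/43+24/43+17/43 - 17/43-12/43-10/43 + 10/43
= 34/43

34/43


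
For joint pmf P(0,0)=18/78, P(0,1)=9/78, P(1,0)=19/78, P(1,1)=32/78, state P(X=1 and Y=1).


Read from table: P(X=1, Y=1) = 32/78 = 16/39

16/39


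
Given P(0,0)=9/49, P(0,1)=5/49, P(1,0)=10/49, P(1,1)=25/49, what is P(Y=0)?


P(Y=0) = P(0,0)+P(1,0) = 9/49 + 10/49 = 19/49

19/49


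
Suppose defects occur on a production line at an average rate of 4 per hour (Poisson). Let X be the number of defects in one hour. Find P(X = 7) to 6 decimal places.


P(X=7) = e^(-4) * 4^7 / 7!
≈ 0.01831563889 * 16384 / 5040
≈ 0.059540

0.059540


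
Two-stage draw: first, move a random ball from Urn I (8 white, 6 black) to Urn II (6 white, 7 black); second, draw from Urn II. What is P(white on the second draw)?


P(transfer white) = 8/14 = 4/7; P(transfer black) = 3/7
If white transferred: Urn II has 7 white of 14, so P(white|white moved) = 1/2
If black transferred: Urn II has 6 white of 14, so P(white|black moved) = 3/7
By total probability: P(white) = 4/7*1/2 + 3/7*3/7 = 23/49

23/49


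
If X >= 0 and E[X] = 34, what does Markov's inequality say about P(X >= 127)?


Markov: P(X >= a) <= E[X]/a
P(X >= 127) <= 34/127

34/127


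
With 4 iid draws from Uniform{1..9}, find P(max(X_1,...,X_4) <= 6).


P(max <= 6) = P(all X_i <= 6) = (P(X_1 <= 6))^4
= (6/9)^4 = (2/3)^4 = 16/81

16/81


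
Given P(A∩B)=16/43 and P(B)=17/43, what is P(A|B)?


P(A|B) = P(A∩B)/P(B) = (16/43)/(17/43) = 16/17

16/17


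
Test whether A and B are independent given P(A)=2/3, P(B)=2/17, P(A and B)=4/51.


P(A)*P(B) = 2/3*2/17 = 4/51
P(A∩B) = 4/51, which equals P(A)P(B), so independent

Yes, A and B are independent


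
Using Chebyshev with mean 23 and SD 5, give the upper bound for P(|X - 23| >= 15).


k = 15/5 = 3
Chebyshev: P(|X-mu| >= k*sigma) <= 1/k^2 = 1/3^2 = 1/9

1/9


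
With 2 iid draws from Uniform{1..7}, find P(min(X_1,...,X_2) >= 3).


P(min >= 3) = P(all X_i >= 3) = (P(X_1 >= 3))^2
= (5/7)^2 = 25/49

25/49


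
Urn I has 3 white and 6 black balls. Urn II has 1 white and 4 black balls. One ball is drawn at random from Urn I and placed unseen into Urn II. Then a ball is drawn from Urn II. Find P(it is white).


P(transfer white) = 3/9 = 1/3; P(transfer black) = 2/3
If white transferred: Urn II has 2 white of 6, so P(white|white moved) = 1/3
If black transferred: Urn II has 1 white of 6, so P(white|black moved) = 1/6
By total probability: P(white) = 1/3*1/3 + 2/3*1/6 = 2/9

2/9


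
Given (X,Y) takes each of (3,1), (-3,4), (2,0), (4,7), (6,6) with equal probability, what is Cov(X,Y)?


E[X]=12/5, E[Y]=18/5, E[XY]=11
Cov(X,Y) = E[XY] - E[X]E[Y] = 11 - 12/5*18/5 = 59/25

59/25


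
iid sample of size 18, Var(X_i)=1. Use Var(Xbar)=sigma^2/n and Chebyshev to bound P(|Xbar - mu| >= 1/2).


Var(Xbar) = Var(X)/n = 1/18
Chebyshev: P(|Xbar-mu| >= 1/2) <= Var(Xbar)/(1/2)^2 = (1/18)/(1/4) = 2/9

2/9


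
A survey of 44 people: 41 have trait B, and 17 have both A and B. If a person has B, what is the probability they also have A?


P(A|B) = P(A∩B)/P(B) = (17/44)/(41/44) = 17/41

17/41


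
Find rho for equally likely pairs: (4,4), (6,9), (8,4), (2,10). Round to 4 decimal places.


Cov(X,Y) = -3.2500, Var(X) = 5.0000, Var(Y) = 7.6875
rho = Cov/(sqrt(VarX)*sqrt(VarY)) = -0.5242

-0.5242


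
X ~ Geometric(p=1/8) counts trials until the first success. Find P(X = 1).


P(X=1) = (1-p)^0 * p = (7/8)^0 * 1/8
= 1 * 1/8 = 1/8

1/8


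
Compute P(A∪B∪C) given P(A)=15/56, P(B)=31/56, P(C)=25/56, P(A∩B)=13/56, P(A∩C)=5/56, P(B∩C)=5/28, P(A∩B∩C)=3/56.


P(A∪B∪C) = P(A)+P(B)+P(C) - P(AB)-P(AC)-P(BC) + P(ABC)
= 15/56+31/56+25/56 - 13/56-5/56-5/28 + 3/56
= 23/28

23/28


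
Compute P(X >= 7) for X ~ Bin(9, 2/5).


P(X>=7) = P(X=7) + P(X=8) + P(X=9)
= 41472/1953125 + 6912/1953125 + 512/1953125
= 48896/1953125

48896/1953125


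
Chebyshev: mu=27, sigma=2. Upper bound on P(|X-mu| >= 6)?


k = 6/2 = 3
Chebyshev: P(|X-mu| >= k*sigma) <= 1/k^2 = 1/3^2 = 1/9

1/9


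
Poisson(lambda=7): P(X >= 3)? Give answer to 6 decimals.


P(X>=3) = 1 - P(X<=2) = 1 - (e^(-7)*7^0/0! + e^(-7)*7^1/1! + e^(-7)*7^2/2!)
≈ 1 - (0.0009118820 + 0.0063831738 + 0.0223411082)
= 1 - 0.0296361640 = 0.9703638360
≈ 0.970364

0.970364


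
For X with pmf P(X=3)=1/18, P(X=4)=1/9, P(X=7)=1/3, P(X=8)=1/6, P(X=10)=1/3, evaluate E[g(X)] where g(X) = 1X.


E[1X] = sum(g(x)*P(x))
= 3*1/18 + 4*1/9 + 7*1/3 + 8*1/6 + 10*1/3
= 137/18

137/18


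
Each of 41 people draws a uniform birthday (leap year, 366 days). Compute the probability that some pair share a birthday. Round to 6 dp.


P(all different) = prod((366-i)/366 for i=0..40) = 0.097493
P(at least one match) = 1 - 0.097493 = 0.902507

0.902507


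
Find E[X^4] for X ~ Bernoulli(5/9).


For Bernoulli: X in {0,1}
E[X^4] = 0^4*(1-5/9) + 1^4*5/9 = 5/9

5/9


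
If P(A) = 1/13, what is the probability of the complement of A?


P(A') = 1 - P(A) = 1 - 1/13 = 12/13

12/13


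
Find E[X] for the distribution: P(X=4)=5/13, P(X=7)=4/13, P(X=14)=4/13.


E[X] = sum(x * P(x))
= 4*5/13 + 7*4/13 + 14*4/13
= 8

8


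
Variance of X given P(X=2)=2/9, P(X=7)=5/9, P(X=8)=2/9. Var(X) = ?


E[X] = 55/9, E[X^2] = 127/3
Var(X) = E[X^2] - (E[X])^2 = 127/3 - (55/9)^2 = 404/81

404/81


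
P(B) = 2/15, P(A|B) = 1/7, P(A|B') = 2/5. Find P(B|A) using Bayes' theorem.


P(A) = P(A|B)P(B) + P(A|B')P(B') = 1/7*2/15 + 2/5*13/15 = 64/175
P(B|A) = P(A|B)P(B)/P(A) = (2/105)/(64/175) = 5/96

5/96


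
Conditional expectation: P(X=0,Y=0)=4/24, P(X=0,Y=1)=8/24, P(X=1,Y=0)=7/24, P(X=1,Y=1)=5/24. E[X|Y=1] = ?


P(Y=1) = 13/24
E[X|Y=1] = (0*8 + 1*5)/13 = 5/13

5/13


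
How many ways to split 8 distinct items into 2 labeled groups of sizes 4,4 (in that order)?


8! = 40320
Denominator: 4!=24 * 4!=24
Coefficient = 40320 / 576 = 70

70


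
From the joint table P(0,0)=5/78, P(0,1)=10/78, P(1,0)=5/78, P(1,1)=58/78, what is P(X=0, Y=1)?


Read from table: P(X=0, Y=1) = 10/78 = 5/39

5/39


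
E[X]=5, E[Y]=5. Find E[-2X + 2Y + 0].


E[-2X + 2Y + 0] = -2*E[X] + 2*E[Y] + 0
= (-2)*(5) + (2)*(5) + (0)
= -10 + 10 + 0 = 0

0


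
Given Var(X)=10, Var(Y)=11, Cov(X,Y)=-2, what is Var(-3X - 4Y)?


Var(-3X - 4Y) = (-3)^2*Var(X) + (-4)^2*Var(Y) + 2*(-3)*(-4)*Cov(X,Y)
= 9*10 + 16*11 + 24*(-2)
= 90 + 176 - 48 = 218

218


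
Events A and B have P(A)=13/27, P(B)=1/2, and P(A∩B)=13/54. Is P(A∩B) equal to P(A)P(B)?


P(A)*P(B) = 13/27*1/2 = 13/54
P(A∩B) = 13/54, which equals P(A)P(B), so independent

Yes, A and B are independent


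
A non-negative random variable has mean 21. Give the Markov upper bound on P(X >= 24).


Markov: P(X >= a) <= E[X]/a
P(X >= 24) <= 21/24 = 7/8

7/8


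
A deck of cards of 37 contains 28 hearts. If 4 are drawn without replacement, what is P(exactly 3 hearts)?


P(X=3) = C(28,3)*C(9,1) / C(37,4)
= 3276*9 / 66045
= 29484/66045 = 1404/3145

1404/3145


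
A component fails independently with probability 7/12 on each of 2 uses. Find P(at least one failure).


P(at least one) = 1 - P(none)
P(none) = (1 - 7/12)^2 = (5/12)^2 = 25/144
P(at least one) = 1 - 25/144 = 119/144

119/144


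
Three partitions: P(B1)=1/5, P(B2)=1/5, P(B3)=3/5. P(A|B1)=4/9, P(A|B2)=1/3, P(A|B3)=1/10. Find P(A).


P(A) = P(A|B1)P(B1) + P(A|B2)P(B2) + P(A|B3)P(B3)
= 4/9*1/5 + 1/3*1/5 + 1/10*3/5
= 4/45 + 1/15 + 3/50 = 97/450

97/450


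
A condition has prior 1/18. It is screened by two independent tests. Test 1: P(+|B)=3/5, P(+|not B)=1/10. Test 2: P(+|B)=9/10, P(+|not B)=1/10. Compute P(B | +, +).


After test 1: P(+) = 3/5*1/18 + 1/10*17/18 = 23/180
P(B|+) = (1/30)/(23/180) = 6/23
After test 2 (use post1 as new prior): P(+) = 9/10*6/23 + 1/10*17/23 = 71/230
P(B|+,+) = (27/115)/(71/230) = 54/71

54/71


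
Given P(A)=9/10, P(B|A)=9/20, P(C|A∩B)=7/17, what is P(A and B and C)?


P(A∩B∩C) = P(A) * P(B|A) * P(C|A∩B)
= 9/10 * 9/20 * 7/17
= 81/200 * 7/17 = 567/3400

567/3400


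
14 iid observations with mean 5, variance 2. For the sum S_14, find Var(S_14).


By independence, Var(S_n) = n*Var(X_1) = 14*2 = 28

28


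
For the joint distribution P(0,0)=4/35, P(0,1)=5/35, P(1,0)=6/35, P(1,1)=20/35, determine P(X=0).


P(X=0) = P(0,0)+P(0,1) = 4/35 + 5/35 = 9/35

9/35


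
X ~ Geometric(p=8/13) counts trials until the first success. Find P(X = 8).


P(X=8) = (1-p)^7 * p = (5/13)^7 * 8/13
= 78125/62748517 * 8/13 = 625000/815730721

625000/815730721


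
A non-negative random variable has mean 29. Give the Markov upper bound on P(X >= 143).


Markov: P(X >= a) <= E[X]/a
P(X >= 143) <= 29/143

29/143


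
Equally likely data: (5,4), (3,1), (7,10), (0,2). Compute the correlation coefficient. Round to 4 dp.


Cov(X,Y) = 7.3125, Var(X) = 6.6875, Var(Y) = 12.1875
rho = Cov/(sqrt(VarX)*sqrt(VarY)) = 0.8100

0.8100


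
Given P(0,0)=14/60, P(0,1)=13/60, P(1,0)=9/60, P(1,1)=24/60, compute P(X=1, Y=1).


Read from table: P(X=1, Y=1) = 24/60 = 2/5

2/5


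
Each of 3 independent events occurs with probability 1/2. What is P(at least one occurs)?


P(at least one) = 1 - P(none)
P(none) = (1 - 1/2)^3 = (1/2)^3 = 1/8
P(at least one) = 1 - 1/8 = 7/8

7/8


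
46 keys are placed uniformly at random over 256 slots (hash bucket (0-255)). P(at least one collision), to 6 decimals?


P(all different) = prod((256-i)/256 for i=0..45) = 0.013483
P(at least one match) = 1 - 0.013483 = 0.986517

0.986517


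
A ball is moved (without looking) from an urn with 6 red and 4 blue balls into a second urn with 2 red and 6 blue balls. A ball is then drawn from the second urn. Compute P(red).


P(transfer red) = 6/10 = 3/5; P(transfer blue) = 2/5
If red transferred: Urn II has 3 red of 9, so P(red|red moved) = 1/3
If blue transferred: Urn II has 2 red of 9, so P(red|blue moved) = 2/9
By total probability: P(red) = 3/5*1/3 + 2/5*2/9 = 13/45

13/45


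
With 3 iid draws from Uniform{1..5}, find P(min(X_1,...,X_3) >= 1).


P(min >= 1) = P(all X_i >= 1) = (P(X_1 >= 1))^3
= (5/5)^3 = 1^3 = 1

1


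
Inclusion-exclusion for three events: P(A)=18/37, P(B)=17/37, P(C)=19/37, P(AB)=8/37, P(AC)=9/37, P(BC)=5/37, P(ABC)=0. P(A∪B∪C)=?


P(A∪B∪C) = P(A)+P(B)+P(C) - P(AB)-P(AC)-P(BC) + P(ABC)
= 18/37+17/37+19/37 - 8/37-9/37-5/37 + 0
= 32/37

32/37


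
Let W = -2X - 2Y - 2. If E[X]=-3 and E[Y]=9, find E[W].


E[-2X - 2Y - 2] = -2*E[X] - 2*E[Y] - 2
= (-2)*(-3) + (-2)*(9) + (-2)
= 6 - 18 - 2 = -14

-14


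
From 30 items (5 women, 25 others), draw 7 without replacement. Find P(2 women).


P(X=2) = C(5,2)*C(25,5) / C(30,7)
= 10*53130 / 2035800
= 531300/2035800 = 1771/6786

1771/6786


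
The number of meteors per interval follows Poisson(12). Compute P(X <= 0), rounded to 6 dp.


P(X<=0) = e^(-12)*12^0/0!
≈ 0.0000061442
≈ 0.000006

0.000006


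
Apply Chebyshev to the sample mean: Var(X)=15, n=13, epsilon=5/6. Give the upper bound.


Var(Xbar) = Var(X)/n = 15/13
Chebyshev: P(|Xbar-mu| >= 5/6) <= Var(Xbar)/(5/6)^2 = (15/13)/(25/36) = 108/65
Bound exceeds 1, so trivial bound: 1

1


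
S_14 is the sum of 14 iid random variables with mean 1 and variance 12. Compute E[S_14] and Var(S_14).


E[S_n] = n*mu = 14*1 = 14
Var(S_n) = n*sigma^2 = 14*12 = 168

E[S_14]=14, Var(S_14)=168


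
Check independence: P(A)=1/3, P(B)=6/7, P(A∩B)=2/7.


P(A)*P(B) = 1/3*6/7 = 2/7
P(A∩B) = 2/7, which equals P(A)P(B), so independent

Yes, A and B are independent


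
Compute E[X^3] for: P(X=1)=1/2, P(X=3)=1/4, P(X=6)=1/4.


E[X^3] = sum(x^3 * P(x))
= 1*1/2 + 27*1/4 + 216*1/4
= 245/4

245/4


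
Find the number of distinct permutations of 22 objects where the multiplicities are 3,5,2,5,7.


22! = 1124000727777607680000
Denominator: 3!=6 * 5!=120 * 2!=2 * 5!=120 * 7!=5040
Coefficient = 1124000727777607680000 / 870912000 = 1290601952640

1290601952640


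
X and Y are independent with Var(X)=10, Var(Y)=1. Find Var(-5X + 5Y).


Independence => Cov(X,Y)=0
Var(-5X + 5Y) = (-5)^2*Var(X) + 5^2*Var(Y)
= 25*10 + 25*1 = 275

275


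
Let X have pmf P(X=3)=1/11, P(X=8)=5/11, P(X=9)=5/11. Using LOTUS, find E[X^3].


E[X^3] = sum(g(x)*P(x))
= 27*1/11 + 512*5/11 + 729*5/11
= 6232/11

6232/11


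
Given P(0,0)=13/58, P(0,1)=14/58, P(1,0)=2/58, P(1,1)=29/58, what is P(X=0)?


P(X=0) = P(0,0)+P(0,1) = 13/58 + 14/58 = 27/58

27/58


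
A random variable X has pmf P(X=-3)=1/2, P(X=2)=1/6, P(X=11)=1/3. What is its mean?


E[X] = sum(x * P(x))
= -3*1/2 + 2*1/6 + 11*1/3
= 5/2

5/2


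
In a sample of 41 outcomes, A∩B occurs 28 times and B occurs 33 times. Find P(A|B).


P(A|B) = P(A∩B)/P(B) = (28/41)/(33/41) = 28/33

28/33


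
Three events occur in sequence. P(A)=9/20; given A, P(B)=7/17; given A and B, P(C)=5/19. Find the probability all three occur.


P(A∩B∩C) = P(A) * P(B|A) * P(C|A∩B)
= 9/20 * 7/17 * 5/19
= 63/340 * 5/19 = 63/1292

63/1292


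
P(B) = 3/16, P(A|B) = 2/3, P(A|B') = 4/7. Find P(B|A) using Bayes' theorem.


P(A) = P(A|B)P(B) + P(A|B')P(B') = 2/3*3/16 + 4/7*13/16 = 33/56
P(B|A) = P(A|B)P(B)/P(A) = (1/8)/(33/56) = 7/33

7/33


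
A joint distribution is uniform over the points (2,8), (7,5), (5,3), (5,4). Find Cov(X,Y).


E[X]=19/4, E[Y]=5, E[XY]=43/2
Cov(X,Y) = E[XY] - E[X]E[Y] = 43/2 - 19/4*5 = -9/4

-9/4


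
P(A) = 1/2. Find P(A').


P(A') = 1 - P(A) = 1 - 1/2 = 1/2

1/2


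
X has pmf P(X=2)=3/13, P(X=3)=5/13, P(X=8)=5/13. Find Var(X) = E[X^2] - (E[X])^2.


E[X] = 61/13, E[X^2] = 29
Var(X) = E[X^2] - (E[X])^2 = 29 - (61/13)^2 = 1180/169

1180/169


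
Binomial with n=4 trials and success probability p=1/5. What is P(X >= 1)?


P(X>=1) = P(X=1) + P(X=2) + P(X=3) + P(X=4)
= 256/625 + 96/625 + 16/625 + 1/625
= 369/625

369/625


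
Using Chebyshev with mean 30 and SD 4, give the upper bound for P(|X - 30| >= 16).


k = 16/4 = 4
Chebyshev: P(|X-mu| >= k*sigma) <= 1/k^2 = 1/4^2 = 1/16

1/16


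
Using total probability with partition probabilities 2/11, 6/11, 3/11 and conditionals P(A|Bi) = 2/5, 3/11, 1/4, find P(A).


P(A) = P(A|B1)P(B1) + P(A|B2)P(B2) + P(A|B3)P(B3)
= 2/5*2/11 + 3/11*6/11 + 1/4*3/11
= 4/55 + 18/121 + 3/44 = 701/2420

701/2420


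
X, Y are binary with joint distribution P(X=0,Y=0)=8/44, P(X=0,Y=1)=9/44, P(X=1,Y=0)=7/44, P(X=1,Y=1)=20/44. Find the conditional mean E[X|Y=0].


P(Y=0) = 15/44
E[X|Y=0] = (0*8 + 1*7)/15 = 7/15

7/15


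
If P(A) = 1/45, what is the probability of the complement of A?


P(A') = 1 - P(A) = 1 - 1/45 = 44/45

44/45


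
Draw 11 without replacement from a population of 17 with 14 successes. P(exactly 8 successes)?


P(X=8) = C(14,8)*C(3,3) / C(17,11)
= 3003*1 / 12376
= 3003/12376 = 33/136

33/136


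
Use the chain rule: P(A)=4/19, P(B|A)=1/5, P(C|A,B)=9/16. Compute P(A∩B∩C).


P(A∩B∩C) = P(A) * P(B|A) * P(C|A∩B)
= 4/19 * 1/5 * 9/16
= 4/95 * 9/16 = 9/380

9/380


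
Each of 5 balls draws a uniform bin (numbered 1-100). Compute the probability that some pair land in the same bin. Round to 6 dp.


P(all different) = prod((100-i)/100 for i=0..4) = 0.903450
P(at least one match) = 1 - 0.903450 = 0.096550

0.096550


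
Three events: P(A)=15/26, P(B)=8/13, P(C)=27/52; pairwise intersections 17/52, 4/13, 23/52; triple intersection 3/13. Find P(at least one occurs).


P(A∪B∪C) = P(A)+P(B)+P(C) - P(AB)-P(AC)-P(BC) + P(ABC)
= 15/26+8/13+27/52 - 17/52-4/13-23/52 + 3/13
= 45/52

45/52


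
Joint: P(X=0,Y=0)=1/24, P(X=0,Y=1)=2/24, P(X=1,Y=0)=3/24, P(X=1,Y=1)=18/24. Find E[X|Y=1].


P(Y=1) = 20/24
E[X|Y=1] = (0*2 + 1*18)/20 = 18/20 = 9/10

9/10


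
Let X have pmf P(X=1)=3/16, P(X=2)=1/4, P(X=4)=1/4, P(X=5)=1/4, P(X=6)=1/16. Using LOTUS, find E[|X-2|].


E[|X-2|] = sum(g(x)*P(x))
= 1*3/16 + 0*1/4 + 2*1/4 + 3*1/4 + 4*1/16
= 27/16

27/16


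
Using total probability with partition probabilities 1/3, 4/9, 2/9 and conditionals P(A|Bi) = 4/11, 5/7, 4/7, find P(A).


P(A) = P(A|B1)P(B1) + P(A|B2)P(B2) + P(A|B3)P(B3)
= 4/11*1/3 + 5/7*4/9 + 4/7*2/9
= 4/33 + 20/63 + 8/63 = 56/99

56/99


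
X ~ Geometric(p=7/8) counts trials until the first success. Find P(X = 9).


P(X=9) = (1-p)^8 * p = (1/8)^8 * 7/8
= 1/16777216 * 7/8 = 7/134217728

7/134217728


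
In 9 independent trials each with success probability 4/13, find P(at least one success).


P(at least one) = 1 - P(none)
P(none) = (1 - 4/13)^9 = (9/13)^9 = 387420489/10604499373
P(at least one) = 1 - 387420489/10604499373 = 10217078884/10604499373

10217078884/10604499373


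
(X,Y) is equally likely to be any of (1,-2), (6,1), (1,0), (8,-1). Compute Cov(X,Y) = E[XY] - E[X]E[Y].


E[X]=4, E[Y]=-1/2, E[XY]=-1
Cov(X,Y) = E[XY] - E[X]E[Y] = -1 - 4*-1/2 = 1

1


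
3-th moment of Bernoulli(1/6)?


For Bernoulli: X in {0,1}
E[X^3] = 0^3*(1-1/6) + 1^3*1/6 = 1/6

1/6


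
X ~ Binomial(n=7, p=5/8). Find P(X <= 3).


P(X<=3) = P(X=0) + P(X=1) + P(X=2) + P(X=3)
= 2187/2097152 + 25515/2097152 + 127575/2097152 + 354375/2097152
= 127413/524288

127413/524288


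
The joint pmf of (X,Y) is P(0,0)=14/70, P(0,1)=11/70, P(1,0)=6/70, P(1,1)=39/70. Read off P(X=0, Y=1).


Read from table: P(X=0, Y=1) = 11/70

11/70


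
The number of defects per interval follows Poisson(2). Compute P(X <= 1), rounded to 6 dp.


P(X<=1) = e^(-2)*2^0/0! + e^(-2)*2^1/1!
≈ 0.1353352832 + 0.2706705665
= 0.4060058497
≈ 0.406006

0.406006


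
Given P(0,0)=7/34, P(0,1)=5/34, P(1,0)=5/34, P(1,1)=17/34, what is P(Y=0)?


P(Y=0) = P(0,0)+P(1,0) = 7/34 + 5/34 = 12/34 = 6/17

6/17


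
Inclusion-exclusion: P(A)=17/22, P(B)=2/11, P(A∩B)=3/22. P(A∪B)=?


P(A∪B) = P(A) + P(B) - P(A∩B)
= 17/22 + 2/11 - 3/22 = 9/11

9/11


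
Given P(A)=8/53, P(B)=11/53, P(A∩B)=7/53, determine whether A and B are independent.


P(A)*P(B) = 8/53*11/53 = 88/2809
P(A∩B) = 7/53 != 88/2809, so not independent

No, A and B are not independent


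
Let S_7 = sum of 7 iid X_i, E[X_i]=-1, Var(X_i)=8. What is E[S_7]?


E[S_n] = n*E[X_1] = 7*-1 = -7

-7


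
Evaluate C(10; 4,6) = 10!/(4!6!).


10! = 3628800
Denominator: 4!=24 * 6!=720
Coefficient = 3628800 / 17280 = 210

210


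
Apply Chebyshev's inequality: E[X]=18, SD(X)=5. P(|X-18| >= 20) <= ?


k = 20/5 = 4
Chebyshev: P(|X-mu| >= k*sigma) <= 1/k^2 = 1/4^2 = 1/16

1/16


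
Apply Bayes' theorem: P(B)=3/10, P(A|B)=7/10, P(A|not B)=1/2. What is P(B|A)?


P(A) = P(A|B)P(B) + P(A|B')P(B') = 7/10*3/10 + 1/2*7/10 = 14/25
P(B|A) = P(A|B)P(B)/P(A) = (21/100)/(14/25) = 3/8

3/8


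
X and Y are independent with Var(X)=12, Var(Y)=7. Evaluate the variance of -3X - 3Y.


Independence => Cov(X,Y)=0
Var(-3X - 3Y) = (-3)^2*Var(X) + (-3)^2*Var(Y)
= 9*12 + 9*7 = 171

171


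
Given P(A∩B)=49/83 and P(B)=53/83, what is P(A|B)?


P(A|B) = P(A∩B)/P(B) = (98/166)/(106/166) = 98/106 = 49/53

49/53


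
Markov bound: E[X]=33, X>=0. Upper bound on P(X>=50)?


Markov: P(X >= a) <= E[X]/a
P(X >= 50) <= 33/50

33/50


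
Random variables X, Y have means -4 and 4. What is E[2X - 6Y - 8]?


E[2X - 6Y - 8] = 2*E[X] - 6*E[Y] - 8
= (2)*(-4) + (-6)*(4) + (-8)
= -8 - 24 - 8 = -40

-40


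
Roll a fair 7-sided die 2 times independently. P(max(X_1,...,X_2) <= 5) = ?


P(max <= 5) = P(all X_i <= 5) = (P(X_1 <= 5))^2
= (5/7)^2 = 25/49

25/49


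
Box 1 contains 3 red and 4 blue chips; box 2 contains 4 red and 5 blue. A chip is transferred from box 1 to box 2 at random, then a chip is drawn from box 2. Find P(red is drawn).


P(transfer red) = 3/7; P(transfer blue) = 4/7
If red transferred: Urn II has 5 red of 10, so P(red|red moved) = 1/2
If blue transferred: Urn II has 4 red of 10, so P(red|blue moved) = 2/5
By total probability: P(red) = 3/7*1/2 + 4/7*2/5 = 31/70

31/70


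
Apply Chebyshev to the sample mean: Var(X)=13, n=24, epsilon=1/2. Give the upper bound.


Var(Xbar) = Var(X)/n = 13/24
Chebyshev: P(|Xbar-mu| >= 1/2) <= Var(Xbar)/(1/2)^2 = (13/24)/(1/4) = 13/6
Bound exceeds 1, so trivial bound: 1

1


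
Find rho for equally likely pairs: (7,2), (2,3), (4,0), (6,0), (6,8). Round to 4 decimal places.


Cov(X,Y) = 0.6000, Var(X) = 3.2000, Var(Y) = 8.6400
rho = Cov/(sqrt(VarX)*sqrt(VarY)) = 0.1141

0.1141


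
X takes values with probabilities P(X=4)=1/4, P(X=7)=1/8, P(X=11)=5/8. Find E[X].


E[X] = sum(x * P(x))
= 4*1/4 + 7*1/8 + 11*5/8
= 35/4

35/4


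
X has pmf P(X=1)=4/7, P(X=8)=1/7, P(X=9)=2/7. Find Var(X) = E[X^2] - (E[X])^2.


E[X] = 30/7, E[X^2] = 230/7
Var(X) = E[X^2] - (E[X])^2 = 230/7 - (30/7)^2 = 710/49

710/49


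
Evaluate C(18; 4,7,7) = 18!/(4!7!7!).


18! = 6402373705728000
Denominator: 4!=24 * 7!=5040 * 7!=5040
Coefficient = 6402373705728000 / 609638400 = 10501920

10501920


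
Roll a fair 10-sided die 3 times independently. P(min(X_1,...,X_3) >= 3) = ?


P(min >= 3) = P(all X_i >= 3) = (P(X_1 >= 3))^3
= (8/10)^3 = (4/5)^3 = 64/125

64/125


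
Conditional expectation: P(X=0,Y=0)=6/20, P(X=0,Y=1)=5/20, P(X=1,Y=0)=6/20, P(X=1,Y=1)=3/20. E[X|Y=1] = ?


P(Y=1) = 8/20
E[X|Y=1] = (0*5 + 1*3)/8 = 3/8

3/8


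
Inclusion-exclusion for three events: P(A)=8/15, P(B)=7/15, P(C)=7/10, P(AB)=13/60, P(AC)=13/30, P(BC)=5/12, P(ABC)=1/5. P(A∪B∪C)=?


P(A∪B∪C) = P(A)+P(B)+P(C) - P(AB)-P(AC)-P(BC) + P(ABC)
= 8/15+7/15+7/10 - 13/60-13/30-5/12 + 1/5
= 5/6

5/6


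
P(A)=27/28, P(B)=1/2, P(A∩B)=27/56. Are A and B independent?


P(A)*P(B) = 27/28*1/2 = 27/56
P(A∩B) = 27/56, which equals P(A)P(B), so independent

Yes, A and B are independent


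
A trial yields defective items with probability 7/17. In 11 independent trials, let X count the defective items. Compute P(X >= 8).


P(X>=8) = P(X=8) + P(X=9) + P(X=10) + P(X=11)
= 951192165000/34271896307633 + 221944838500/34271896307633 + 31072277390/34271896307633 + 1977326743/34271896307633
= 1206186607633/34271896307633

1206186607633/34271896307633
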